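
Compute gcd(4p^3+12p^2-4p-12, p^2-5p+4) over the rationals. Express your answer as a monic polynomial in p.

p-1

Euclidean algorithm in ℚ[p]:
  4p^3+12p^2-4p-12 = (4p+32)(p^2-5p+4) + (140p-140)
  p^2-5p+4 = ((1/140)p-1/35)(140p-140) + (0)
Last nonzero remainder: 140p-140. Dividing through by 140 gives the monic gcd p-1.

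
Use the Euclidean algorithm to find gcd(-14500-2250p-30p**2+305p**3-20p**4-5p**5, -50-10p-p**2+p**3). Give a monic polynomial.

10+4p+p**2

Euclidean algorithm in ℚ[p]:
  -5p**5-20p**4+305p**3-30p**2-2250p-14500 = (-5p**2-25p+230)(p**3-p**2-10p-50) + (-300p**2-1200p-3000)
  p**3-p**2-10p-50 = (-(1/300)p+1/60)(-300p**2-1200p-3000) + (0)
Last nonzero remainder: -300p**2-1200p-3000. Dividing through by -300 gives the monic gcd p**2+4p+10.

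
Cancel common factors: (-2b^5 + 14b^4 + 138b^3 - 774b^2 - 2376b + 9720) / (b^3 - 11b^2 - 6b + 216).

Apply the Euclidean algorithm:
  -2b^5 + 14b^4 + 138b^3 - 774b^2 - 2376b + 9720 = (-2b^2 - 8b + 38)(b^3 - 11b^2 - 6b + 216) + (28b^2 - 420b + 1512)
  b^3 - 11b^2 - 6b + 216 = ((1/28)b + 1/7)(28b^2 - 420b + 1512) + (0)
Last nonzero remainder: 28b^2 - 420b + 1512. Dividing through by 28 gives the monic gcd b^2 - 15b + 54.
Cancel b^2 - 15b + 54 from numerator and denominator to get the reduced form.

(-2b^3 - 16b^2 + 6b + 180)/(b + 4)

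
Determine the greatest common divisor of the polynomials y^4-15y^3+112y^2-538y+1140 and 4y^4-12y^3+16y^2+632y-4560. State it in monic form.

Euclidean algorithm in ℚ[y]:
  y^4-15y^3+112y^2-538y+1140 = (1/4)(4y^4-12y^3+16y^2+632y-4560) + (-12y^3+108y^2-696y+2280)
  4y^4-12y^3+16y^2+632y-4560 = (-(1/3)y-2)(-12y^3+108y^2-696y+2280) + (0)
Last nonzero remainder: -12y^3+108y^2-696y+2280. Dividing through by -12 gives the monic gcd y^3-9y^2+58y-190.

y^3-9y^2+58y-190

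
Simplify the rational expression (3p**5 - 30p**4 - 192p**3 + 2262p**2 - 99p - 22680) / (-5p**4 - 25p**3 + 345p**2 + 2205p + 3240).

Repeated division with remainder:
  3p**5 - 30p**4 - 192p**3 + 2262p**2 - 99p - 22680 = (-(3/5)p + 9)(-5p**4 - 25p**3 + 345p**2 + 2205p + 3240) + (240p**3 + 480p**2 - 18000p - 51840)
  -5p**4 - 25p**3 + 345p**2 + 2205p + 3240 = (-(1/48)p - 1/16)(240p**3 + 480p**2 - 18000p - 51840) + (0)
Last nonzero remainder: 240p**3 + 480p**2 - 18000p - 51840. Dividing through by 240 gives the monic gcd p**3 + 2p**2 - 75p - 216.
Cancel p**3 + 2p**2 - 75p - 216 from numerator and denominator to get the reduced form.

(-3p**2 + 36p - 105)/(5p + 15)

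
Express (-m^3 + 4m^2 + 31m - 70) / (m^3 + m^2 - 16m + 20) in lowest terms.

Euclidean algorithm in ℚ[m]:
  -m^3 + 4m^2 + 31m - 70 = (-1)(m^3 + m^2 - 16m + 20) + (5m^2 + 15m - 50)
  m^3 + m^2 - 16m + 20 = ((1/5)m - 2/5)(5m^2 + 15m - 50) + (0)
Last nonzero remainder: 5m^2 + 15m - 50. Dividing through by 5 gives the monic gcd m^2 + 3m - 10.
Cancel m^2 + 3m - 10 from numerator and denominator to get the reduced form.

(-m + 7)/(m - 2)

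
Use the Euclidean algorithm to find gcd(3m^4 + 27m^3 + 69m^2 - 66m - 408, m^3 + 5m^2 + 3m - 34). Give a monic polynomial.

m^3 + 5m^2 + 3m - 34

Apply the Euclidean algorithm:
  3m^4 + 27m^3 + 69m^2 - 66m - 408 = (3m + 12)(m^3 + 5m^2 + 3m - 34) + (0)
The last nonzero remainder m^3 + 5m^2 + 3m - 34 is already monic.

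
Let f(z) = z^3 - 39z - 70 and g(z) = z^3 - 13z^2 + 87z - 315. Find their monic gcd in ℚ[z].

z - 7

By polynomial division,
  z^3 - 39z - 70 = (z^3 - 13z^2 + 87z - 315) + (13z^2 - 126z + 245)
  z^3 - 13z^2 + 87z - 315 = ((1/13)z - 43/169)(13z^2 - 126z + 245) + ((6100/169)z - 42700/169)
  13z^2 - 126z + 245 = ((2197/6100)z - 1183/1220)((6100/169)z - 42700/169) + (0)
Last nonzero remainder: (6100/169)z - 42700/169. Dividing through by 6100/169 gives the monic gcd z - 7.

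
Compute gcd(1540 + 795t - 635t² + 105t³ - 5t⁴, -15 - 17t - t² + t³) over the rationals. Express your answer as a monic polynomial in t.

1 + t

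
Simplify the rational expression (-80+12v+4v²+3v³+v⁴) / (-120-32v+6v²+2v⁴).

Repeated division with remainder:
  v⁴+3v³+4v²+12v-80 = (1/2)(2v⁴+6v²-32v-120) + (3v³+v²+28v-20)
  2v⁴+6v²-32v-120 = ((2/3)v-2/9)(3v³+v²+28v-20) + (-(112/9)v²-(112/9)v-1120/9)
  3v³+v²+28v-20 = (-(27/112)v+9/56)(-(112/9)v²-(112/9)v-1120/9) + (0)
Last nonzero remainder: -(112/9)v²-(112/9)v-1120/9. Dividing through by -112/9 gives the monic gcd v²+v+10.
Cancel v²+v+10 from numerator and denominator to get the reduced form.

(-8+2v+v²)/(-12-2v+2v²)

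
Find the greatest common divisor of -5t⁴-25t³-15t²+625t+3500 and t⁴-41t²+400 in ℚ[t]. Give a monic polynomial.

Apply the Euclidean algorithm:
  -5t⁴-25t³-15t²+625t+3500 = (-5)(t⁴-41t²+400) + (-25t³-220t²+625t+5500)
  t⁴-41t²+400 = (-(1/25)t+44/125)(-25t³-220t²+625t+5500) + ((1536/25)t²-1536)
  -25t³-220t²+625t+5500 = (-(625/1536)t-1375/384)((1536/25)t²-1536) + (0)
Last nonzero remainder: (1536/25)t²-1536. Dividing through by 1536/25 gives the monic gcd t²-25.

t²-25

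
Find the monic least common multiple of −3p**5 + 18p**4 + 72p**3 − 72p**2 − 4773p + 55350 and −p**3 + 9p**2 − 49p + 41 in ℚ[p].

Apply the Euclidean algorithm:
  −3p**5 + 18p**4 + 72p**3 − 72p**2 − 4773p + 55350 = (3p**2 + 9p − 138)(−p**3 + 9p**2 − 49p + 41) + (1488p**2 − 11904p + 61008)
  −p**3 + 9p**2 − 49p + 41 = (−(1/1488)p + 1/1488)(1488p**2 − 11904p + 61008) + (0)
Last nonzero remainder: 1488p**2 − 11904p + 61008. Dividing through by 1488 gives the monic gcd p**2 − 8p + 41.
Then lcm(f, g) = f·g / gcd(f, g); expanding and making the result monic gives the answer.

p**6 − 7p**5 − 18p**4 + 48p**3 + 1567p**2 − 20041p + 18450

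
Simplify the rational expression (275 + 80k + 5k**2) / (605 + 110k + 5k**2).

(5 + k)/(11 + k)

Apply the Euclidean algorithm:
  5k**2 + 80k + 275 = (5k**2 + 110k + 605) + (-30k - 330)
  5k**2 + 110k + 605 = (-(1/6)k - 11/6)(-30k - 330) + (0)
Last nonzero remainder: -30k - 330. Dividing through by -30 gives the monic gcd k + 11.
Cancel k + 11 from numerator and denominator to get the reduced form.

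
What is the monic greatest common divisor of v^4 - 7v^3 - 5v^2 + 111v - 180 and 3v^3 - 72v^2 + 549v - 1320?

Euclidean algorithm in ℚ[v]:
  v^4 - 7v^3 - 5v^2 + 111v - 180 = ((1/3)v + 17/3)(3v^3 - 72v^2 + 549v - 1320) + (220v^2 - 2560v + 7300)
  3v^3 - 72v^2 + 549v - 1320 = ((3/220)v - 102/605)(220v^2 - 2560v + 7300) + ((2160/121)v - 10800/121)
  220v^2 - 2560v + 7300 = ((1331/108)v - 8833/108)((2160/121)v - 10800/121) + (0)
Last nonzero remainder: (2160/121)v - 10800/121. Dividing through by 2160/121 gives the monic gcd v - 5.

v - 5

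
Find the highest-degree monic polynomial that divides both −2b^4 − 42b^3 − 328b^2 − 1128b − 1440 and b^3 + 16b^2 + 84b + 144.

Repeated division with remainder:
  −2b^4 − 42b^3 − 328b^2 − 1128b − 1440 = (−2b − 10)(b^3 + 16b^2 + 84b + 144) + (0)
The last nonzero remainder b^3 + 16b^2 + 84b + 144 is already monic.

b^3 + 16b^2 + 84b + 144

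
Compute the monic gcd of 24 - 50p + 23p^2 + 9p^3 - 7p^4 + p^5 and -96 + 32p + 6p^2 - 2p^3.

12 - 7p + p^2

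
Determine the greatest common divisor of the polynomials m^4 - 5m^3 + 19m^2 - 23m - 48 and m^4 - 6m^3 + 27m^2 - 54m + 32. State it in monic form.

m^2 - 3m + 16

Euclidean algorithm in ℚ[m]:
  m^4 - 5m^3 + 19m^2 - 23m - 48 = (m^4 - 6m^3 + 27m^2 - 54m + 32) + (m^3 - 8m^2 + 31m - 80)
  m^4 - 6m^3 + 27m^2 - 54m + 32 = (m + 2)(m^3 - 8m^2 + 31m - 80) + (12m^2 - 36m + 192)
  m^3 - 8m^2 + 31m - 80 = ((1/12)m - 5/12)(12m^2 - 36m + 192) + (0)
Last nonzero remainder: 12m^2 - 36m + 192. Dividing through by 12 gives the monic gcd m^2 - 3m + 16.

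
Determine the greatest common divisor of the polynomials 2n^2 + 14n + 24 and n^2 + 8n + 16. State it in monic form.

n + 4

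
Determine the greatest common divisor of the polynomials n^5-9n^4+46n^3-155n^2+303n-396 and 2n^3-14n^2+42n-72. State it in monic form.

n^3-7n^2+21n-36

By polynomial division,
  n^5-9n^4+46n^3-155n^2+303n-396 = ((1/2)n^2-n+11/2)(2n^3-14n^2+42n-72) + (0)
Last nonzero remainder: 2n^3-14n^2+42n-72. Dividing through by 2 gives the monic gcd n^3-7n^2+21n-36.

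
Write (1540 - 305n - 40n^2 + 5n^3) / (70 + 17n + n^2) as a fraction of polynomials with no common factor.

Euclidean algorithm in ℚ[n]:
  5n^3 - 40n^2 - 305n + 1540 = (5n - 125)(n^2 + 17n + 70) + (1470n + 10290)
  n^2 + 17n + 70 = ((1/1470)n + 1/147)(1470n + 10290) + (0)
Last nonzero remainder: 1470n + 10290. Dividing through by 1470 gives the monic gcd n + 7.
Cancel n + 7 from numerator and denominator to get the reduced form.

(220 - 75n + 5n^2)/(10 + n)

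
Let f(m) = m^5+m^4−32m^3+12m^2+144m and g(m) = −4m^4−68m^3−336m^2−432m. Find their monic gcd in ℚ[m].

m^3+8m^2+12m

Repeated division with remainder:
  m^5+m^4−32m^3+12m^2+144m = (−(1/4)m+4)(−4m^4−68m^3−336m^2−432m) + (156m^3+1248m^2+1872m)
  −4m^4−68m^3−336m^2−432m = (−(1/39)m−3/13)(156m^3+1248m^2+1872m) + (0)
Last nonzero remainder: 156m^3+1248m^2+1872m. Dividing through by 156 gives the monic gcd m^3+8m^2+12m.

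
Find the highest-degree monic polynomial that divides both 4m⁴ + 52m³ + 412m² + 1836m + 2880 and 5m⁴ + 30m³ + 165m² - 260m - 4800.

m³ + 10m² + 73m + 240

Repeated division with remainder:
  4m⁴ + 52m³ + 412m² + 1836m + 2880 = (4/5)(5m⁴ + 30m³ + 165m² - 260m - 4800) + (28m³ + 280m² + 2044m + 6720)
  5m⁴ + 30m³ + 165m² - 260m - 4800 = ((5/28)m - 5/7)(28m³ + 280m² + 2044m + 6720) + (0)
Last nonzero remainder: 28m³ + 280m² + 2044m + 6720. Dividing through by 28 gives the monic gcd m³ + 10m² + 73m + 240.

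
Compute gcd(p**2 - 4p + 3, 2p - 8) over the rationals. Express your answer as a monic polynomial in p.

Repeated division with remainder:
  p**2 - 4p + 3 = ((1/2)p)(2p - 8) + (3)
  2p - 8 = ((2/3)p - 8/3)(3) + (0)
The last nonzero remainder is the constant 3, so the polynomials are coprime and gcd = 1.

1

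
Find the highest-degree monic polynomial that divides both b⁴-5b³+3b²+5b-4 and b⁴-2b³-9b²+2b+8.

b³-4b²-b+4

Repeated division with remainder:
  b⁴-5b³+3b²+5b-4 = (b⁴-2b³-9b²+2b+8) + (-3b³+12b²+3b-12)
  b⁴-2b³-9b²+2b+8 = (-(1/3)b-2/3)(-3b³+12b²+3b-12) + (0)
Last nonzero remainder: -3b³+12b²+3b-12. Dividing through by -3 gives the monic gcd b³-4b²-b+4.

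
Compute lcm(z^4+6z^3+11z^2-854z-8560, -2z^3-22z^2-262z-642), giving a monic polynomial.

z^5+9z^4+29z^3-821z^2-11122z-25680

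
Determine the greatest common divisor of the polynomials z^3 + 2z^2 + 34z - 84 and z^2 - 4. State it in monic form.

z - 2

Euclidean algorithm in ℚ[z]:
  z^3 + 2z^2 + 34z - 84 = (z + 2)(z^2 - 4) + (38z - 76)
  z^2 - 4 = ((1/38)z + 1/19)(38z - 76) + (0)
Last nonzero remainder: 38z - 76. Dividing through by 38 gives the monic gcd z - 2.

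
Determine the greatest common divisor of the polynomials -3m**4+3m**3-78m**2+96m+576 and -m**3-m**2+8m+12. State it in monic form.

By polynomial division,
  -3m**4+3m**3-78m**2+96m+576 = (3m-6)(-m**3-m**2+8m+12) + (-108m**2+108m+648)
  -m**3-m**2+8m+12 = ((1/108)m+1/54)(-108m**2+108m+648) + (0)
Last nonzero remainder: -108m**2+108m+648. Dividing through by -108 gives the monic gcd m**2-m-6.

m**2-m-6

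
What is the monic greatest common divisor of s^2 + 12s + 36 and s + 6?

s + 6

Repeated division with remainder:
  s^2 + 12s + 36 = (s + 6)(s + 6) + (0)
The last nonzero remainder s + 6 is already monic.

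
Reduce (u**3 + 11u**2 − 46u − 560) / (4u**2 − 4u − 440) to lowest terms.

(u**2 + u − 56)/(4u − 44)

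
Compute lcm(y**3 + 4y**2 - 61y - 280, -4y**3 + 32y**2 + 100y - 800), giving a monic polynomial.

By polynomial division,
  y**3 + 4y**2 - 61y - 280 = (-1/4)(-4y**3 + 32y**2 + 100y - 800) + (12y**2 - 36y - 480)
  -4y**3 + 32y**2 + 100y - 800 = (-(1/3)y + 5/3)(12y**2 - 36y - 480) + (0)
Last nonzero remainder: 12y**2 - 36y - 480. Dividing through by 12 gives the monic gcd y**2 - 3y - 40.
Then lcm(f, g) = f·g / gcd(f, g); expanding and making the result monic gives the answer.

y**4 - y**3 - 81y**2 + 25y + 1400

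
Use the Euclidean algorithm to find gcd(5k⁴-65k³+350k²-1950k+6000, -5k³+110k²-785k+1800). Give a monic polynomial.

Euclidean algorithm in ℚ[k]:
  5k⁴-65k³+350k²-1950k+6000 = (-k-9)(-5k³+110k²-785k+1800) + (555k²-7215k+22200)
  -5k³+110k²-785k+1800 = (-(1/111)k+3/37)(555k²-7215k+22200) + (0)
Last nonzero remainder: 555k²-7215k+22200. Dividing through by 555 gives the monic gcd k²-13k+40.

k²-13k+40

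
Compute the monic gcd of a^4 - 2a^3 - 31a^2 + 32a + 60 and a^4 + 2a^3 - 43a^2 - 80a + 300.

a^3 - 3a^2 - 28a + 60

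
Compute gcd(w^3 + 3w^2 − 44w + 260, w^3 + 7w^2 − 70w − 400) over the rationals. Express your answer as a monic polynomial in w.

w + 10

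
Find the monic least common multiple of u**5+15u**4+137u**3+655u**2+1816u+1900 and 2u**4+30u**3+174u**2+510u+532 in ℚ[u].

u**6+22u**5+242u**4+1614u**3+6401u**2+14612u+13300

Repeated division with remainder:
  u**5+15u**4+137u**3+655u**2+1816u+1900 = ((1/2)u)(2u**4+30u**3+174u**2+510u+532) + (50u**3+400u**2+1550u+1900)
  2u**4+30u**3+174u**2+510u+532 = ((1/25)u+7/25)(50u**3+400u**2+1550u+1900) + (0)
Last nonzero remainder: 50u**3+400u**2+1550u+1900. Dividing through by 50 gives the monic gcd u**3+8u**2+31u+38.
Then lcm(f, g) = f·g / gcd(f, g); expanding and making the result monic gives the answer.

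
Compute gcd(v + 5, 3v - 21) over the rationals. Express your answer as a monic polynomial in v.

Euclidean algorithm in ℚ[v]:
  v + 5 = (1/3)(3v - 21) + (12)
  3v - 21 = ((1/4)v - 7/4)(12) + (0)
The last nonzero remainder is the constant 12, so the polynomials are coprime and gcd = 1.

1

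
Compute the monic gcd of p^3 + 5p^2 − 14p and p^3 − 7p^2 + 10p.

p^2 − 2p

Apply the Euclidean algorithm:
  p^3 + 5p^2 − 14p = (p^3 − 7p^2 + 10p) + (12p^2 − 24p)
  p^3 − 7p^2 + 10p = ((1/12)p − 5/12)(12p^2 − 24p) + (0)
Last nonzero remainder: 12p^2 − 24p. Dividing through by 12 gives the monic gcd p^2 − 2p.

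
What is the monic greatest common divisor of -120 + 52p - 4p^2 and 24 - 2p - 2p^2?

-3 + p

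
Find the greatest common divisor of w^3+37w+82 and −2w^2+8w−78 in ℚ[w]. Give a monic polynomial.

1

Repeated division with remainder:
  w^3+37w+82 = (−(1/2)w−2)(−2w^2+8w−78) + (14w−74)
  −2w^2+8w−78 = (−(1/7)w−9/49)(14w−74) + (−4488/49)
  14w−74 = (−(343/2244)w+1813/2244)(−4488/49) + (0)
The last nonzero remainder is the constant −4488/49, so the polynomials are coprime and gcd = 1.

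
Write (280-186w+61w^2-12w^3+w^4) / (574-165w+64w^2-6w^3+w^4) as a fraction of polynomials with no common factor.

By polynomial division,
  w^4-12w^3+61w^2-186w+280 = (w^4-6w^3+64w^2-165w+574) + (-6w^3-3w^2-21w-294)
  w^4-6w^3+64w^2-165w+574 = (-(1/6)w+13/12)(-6w^3-3w^2-21w-294) + ((255/4)w^2-(765/4)w+1785/2)
  -6w^3-3w^2-21w-294 = (-(8/85)w-28/85)((255/4)w^2-(765/4)w+1785/2) + (0)
Last nonzero remainder: (255/4)w^2-(765/4)w+1785/2. Dividing through by 255/4 gives the monic gcd w^2-3w+14.
Cancel w^2-3w+14 from numerator and denominator to get the reduced form.

(20-9w+w^2)/(41-3w+w^2)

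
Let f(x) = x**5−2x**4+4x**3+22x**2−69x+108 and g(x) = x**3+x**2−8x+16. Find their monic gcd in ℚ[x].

x**2−3x+4

Apply the Euclidean algorithm:
  x**5−2x**4+4x**3+22x**2−69x+108 = (x**2−3x+15)(x**3+x**2−8x+16) + (−33x**2+99x−132)
  x**3+x**2−8x+16 = (−(1/33)x−4/33)(−33x**2+99x−132) + (0)
Last nonzero remainder: −33x**2+99x−132. Dividing through by −33 gives the monic gcd x**2−3x+4.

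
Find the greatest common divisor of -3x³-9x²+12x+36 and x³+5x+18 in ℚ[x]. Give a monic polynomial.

x+2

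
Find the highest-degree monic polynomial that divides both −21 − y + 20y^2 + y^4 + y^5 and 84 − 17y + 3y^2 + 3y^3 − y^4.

Apply the Euclidean algorithm:
  y^5 + y^4 + 20y^2 − y − 21 = (−y − 4)(−y^4 + 3y^3 + 3y^2 − 17y + 84) + (15y^3 + 15y^2 + 15y + 315)
  −y^4 + 3y^3 + 3y^2 − 17y + 84 = (−(1/15)y + 4/15)(15y^3 + 15y^2 + 15y + 315) + (0)
Last nonzero remainder: 15y^3 + 15y^2 + 15y + 315. Dividing through by 15 gives the monic gcd y^3 + y^2 + y + 21.

21 + y + y^2 + y^3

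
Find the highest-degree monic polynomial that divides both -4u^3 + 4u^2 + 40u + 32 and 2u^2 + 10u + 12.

u + 2

Apply the Euclidean algorithm:
  -4u^3 + 4u^2 + 40u + 32 = (-2u + 12)(2u^2 + 10u + 12) + (-56u - 112)
  2u^2 + 10u + 12 = (-(1/28)u - 3/28)(-56u - 112) + (0)
Last nonzero remainder: -56u - 112. Dividing through by -56 gives the monic gcd u + 2.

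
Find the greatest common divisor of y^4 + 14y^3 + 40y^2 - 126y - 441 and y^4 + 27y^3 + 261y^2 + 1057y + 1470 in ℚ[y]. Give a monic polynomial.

Apply the Euclidean algorithm:
  y^4 + 14y^3 + 40y^2 - 126y - 441 = (y^4 + 27y^3 + 261y^2 + 1057y + 1470) + (-13y^3 - 221y^2 - 1183y - 1911)
  y^4 + 27y^3 + 261y^2 + 1057y + 1470 = (-(1/13)y - 10/13)(-13y^3 - 221y^2 - 1183y - 1911) + (0)
Last nonzero remainder: -13y^3 - 221y^2 - 1183y - 1911. Dividing through by -13 gives the monic gcd y^3 + 17y^2 + 91y + 147.

y^3 + 17y^2 + 91y + 147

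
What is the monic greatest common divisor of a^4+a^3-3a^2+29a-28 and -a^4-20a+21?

Euclidean algorithm in ℚ[a]:
  a^4+a^3-3a^2+29a-28 = (-1)(-a^4-20a+21) + (a^3-3a^2+9a-7)
  -a^4-20a+21 = (-a-3)(a^3-3a^2+9a-7) + (0)
The last nonzero remainder a^3-3a^2+9a-7 is already monic.

a^3-3a^2+9a-7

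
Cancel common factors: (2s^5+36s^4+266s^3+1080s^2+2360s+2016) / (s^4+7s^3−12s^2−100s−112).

Euclidean algorithm in ℚ[s]:
  2s^5+36s^4+266s^3+1080s^2+2360s+2016 = (2s+22)(s^4+7s^3−12s^2−100s−112) + (136s^3+1544s^2+4784s+4480)
  s^4+7s^3−12s^2−100s−112 = ((1/136)s−37/1156)(136s^3+1544s^2+4784s+4480) + ((648/289)s^2+(5832/289)s+9072/289)
  136s^3+1544s^2+4784s+4480 = ((4913/81)s+11560/81)((648/289)s^2+(5832/289)s+9072/289) + (0)
Last nonzero remainder: (648/289)s^2+(5832/289)s+9072/289. Dividing through by 648/289 gives the monic gcd s^2+9s+14.
Cancel s^2+9s+14 from numerator and denominator to get the reduced form.

(2s^3+18s^2+76s+144)/(s^2−2s−8)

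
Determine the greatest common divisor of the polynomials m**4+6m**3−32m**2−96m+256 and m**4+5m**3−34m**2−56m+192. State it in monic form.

Apply the Euclidean algorithm:
  m**4+6m**3−32m**2−96m+256 = (m**4+5m**3−34m**2−56m+192) + (m**3+2m**2−40m+64)
  m**4+5m**3−34m**2−56m+192 = (m+3)(m**3+2m**2−40m+64) + (0)
The last nonzero remainder m**3+2m**2−40m+64 is already monic.

m**3+2m**2−40m+64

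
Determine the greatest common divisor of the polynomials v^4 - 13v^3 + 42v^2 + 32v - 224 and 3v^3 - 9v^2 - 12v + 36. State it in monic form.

v + 2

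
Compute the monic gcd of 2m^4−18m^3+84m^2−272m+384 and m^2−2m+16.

Repeated division with remainder:
  2m^4−18m^3+84m^2−272m+384 = (2m^2−14m+24)(m^2−2m+16) + (0)
The last nonzero remainder m^2−2m+16 is already monic.

m^2−2m+16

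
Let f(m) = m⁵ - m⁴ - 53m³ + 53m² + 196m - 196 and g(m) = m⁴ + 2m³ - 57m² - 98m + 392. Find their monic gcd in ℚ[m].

By polynomial division,
  m⁵ - m⁴ - 53m³ + 53m² + 196m - 196 = (m - 3)(m⁴ + 2m³ - 57m² - 98m + 392) + (10m³ - 20m² - 490m + 980)
  m⁴ + 2m³ - 57m² - 98m + 392 = ((1/10)m + 2/5)(10m³ - 20m² - 490m + 980) + (0)
Last nonzero remainder: 10m³ - 20m² - 490m + 980. Dividing through by 10 gives the monic gcd m³ - 2m² - 49m + 98.

m³ - 2m² - 49m + 98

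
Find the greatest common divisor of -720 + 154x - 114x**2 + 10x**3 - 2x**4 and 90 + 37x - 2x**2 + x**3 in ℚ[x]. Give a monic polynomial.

45 - 4x + x**2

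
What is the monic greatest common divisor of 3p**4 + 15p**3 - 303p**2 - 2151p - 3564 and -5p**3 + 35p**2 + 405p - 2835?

p + 9

By polynomial division,
  3p**4 + 15p**3 - 303p**2 - 2151p - 3564 = (-(3/5)p - 36/5)(-5p**3 + 35p**2 + 405p - 2835) + (192p**2 - 936p - 23976)
  -5p**3 + 35p**2 + 405p - 2835 = (-(5/192)p + 85/1536)(192p**2 - 936p - 23976) + (-(10725/64)p - 96525/64)
  192p**2 - 936p - 23976 = (-(4096/3575)p + 56832/3575)(-(10725/64)p - 96525/64) + (0)
Last nonzero remainder: -(10725/64)p - 96525/64. Dividing through by -10725/64 gives the monic gcd p + 9.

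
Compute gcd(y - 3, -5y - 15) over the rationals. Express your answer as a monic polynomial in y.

Repeated division with remainder:
  y - 3 = (-1/5)(-5y - 15) + (-6)
  -5y - 15 = ((5/6)y + 5/2)(-6) + (0)
The last nonzero remainder is the constant -6, so the polynomials are coprime and gcd = 1.

1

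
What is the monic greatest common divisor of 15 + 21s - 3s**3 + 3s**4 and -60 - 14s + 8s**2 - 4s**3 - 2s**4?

Euclidean algorithm in ℚ[s]:
  3s**4 - 3s**3 + 21s + 15 = (-3/2)(-2s**4 - 4s**3 + 8s**2 - 14s - 60) + (-9s**3 + 12s**2 - 75)
  -2s**4 - 4s**3 + 8s**2 - 14s - 60 = ((2/9)s + 20/27)(-9s**3 + 12s**2 - 75) + (-(8/9)s**2 + (8/3)s - 40/9)
  -9s**3 + 12s**2 - 75 = ((81/8)s + 135/8)(-(8/9)s**2 + (8/3)s - 40/9) + (0)
Last nonzero remainder: -(8/9)s**2 + (8/3)s - 40/9. Dividing through by -8/9 gives the monic gcd s**2 - 3s + 5.

5 - 3s + s**2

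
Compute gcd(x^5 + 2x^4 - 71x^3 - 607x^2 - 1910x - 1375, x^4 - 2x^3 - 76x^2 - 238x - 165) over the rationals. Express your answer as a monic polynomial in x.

By polynomial division,
  x^5 + 2x^4 - 71x^3 - 607x^2 - 1910x - 1375 = (x + 4)(x^4 - 2x^3 - 76x^2 - 238x - 165) + (13x^3 - 65x^2 - 793x - 715)
  x^4 - 2x^3 - 76x^2 - 238x - 165 = ((1/13)x + 3/13)(13x^3 - 65x^2 - 793x - 715) + (0)
Last nonzero remainder: 13x^3 - 65x^2 - 793x - 715. Dividing through by 13 gives the monic gcd x^3 - 5x^2 - 61x - 55.

x^3 - 5x^2 - 61x - 55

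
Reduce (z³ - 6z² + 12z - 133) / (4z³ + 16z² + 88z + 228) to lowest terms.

(z - 7)/(4z + 12)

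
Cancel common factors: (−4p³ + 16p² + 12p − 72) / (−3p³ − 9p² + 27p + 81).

Repeated division with remainder:
  −4p³ + 16p² + 12p − 72 = (4/3)(−3p³ − 9p² + 27p + 81) + (28p² − 24p − 180)
  −3p³ − 9p² + 27p + 81 = (−(3/28)p − 81/196)(28p² − 24p − 180) + (−(108/49)p + 324/49)
  28p² − 24p − 180 = (−(343/27)p − 245/9)(−(108/49)p + 324/49) + (0)
Last nonzero remainder: −(108/49)p + 324/49. Dividing through by −108/49 gives the monic gcd p − 3.
Cancel p − 3 from numerator and denominator to get the reduced form.

(4p² − 4p − 24)/(3p² + 18p + 27)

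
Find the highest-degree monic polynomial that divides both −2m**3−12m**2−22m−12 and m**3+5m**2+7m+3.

Repeated division with remainder:
  −2m**3−12m**2−22m−12 = (−2)(m**3+5m**2+7m+3) + (−2m**2−8m−6)
  m**3+5m**2+7m+3 = (−(1/2)m−1/2)(−2m**2−8m−6) + (0)
Last nonzero remainder: −2m**2−8m−6. Dividing through by −2 gives the monic gcd m**2+4m+3.

m**2+4m+3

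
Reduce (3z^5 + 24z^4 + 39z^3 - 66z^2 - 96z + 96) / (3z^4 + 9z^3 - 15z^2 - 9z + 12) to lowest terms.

Repeated division with remainder:
  3z^5 + 24z^4 + 39z^3 - 66z^2 - 96z + 96 = (z + 5)(3z^4 + 9z^3 - 15z^2 - 9z + 12) + (9z^3 + 18z^2 - 63z + 36)
  3z^4 + 9z^3 - 15z^2 - 9z + 12 = ((1/3)z + 1/3)(9z^3 + 18z^2 - 63z + 36) + (0)
Last nonzero remainder: 9z^3 + 18z^2 - 63z + 36. Dividing through by 9 gives the monic gcd z^3 + 2z^2 - 7z + 4.
Cancel z^3 + 2z^2 - 7z + 4 from numerator and denominator to get the reduced form.

(z^2 + 6z + 8)/(z + 1)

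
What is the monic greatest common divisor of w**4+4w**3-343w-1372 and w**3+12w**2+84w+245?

Euclidean algorithm in ℚ[w]:
  w**4+4w**3-343w-1372 = (w-8)(w**3+12w**2+84w+245) + (12w**2+84w+588)
  w**3+12w**2+84w+245 = ((1/12)w+5/12)(12w**2+84w+588) + (0)
Last nonzero remainder: 12w**2+84w+588. Dividing through by 12 gives the monic gcd w**2+7w+49.

w**2+7w+49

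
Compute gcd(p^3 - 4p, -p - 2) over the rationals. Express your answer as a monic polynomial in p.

Euclidean algorithm in ℚ[p]:
  p^3 - 4p = (-p^2 + 2p)(-p - 2) + (0)
Last nonzero remainder: -p - 2. Dividing through by -1 gives the monic gcd p + 2.

p + 2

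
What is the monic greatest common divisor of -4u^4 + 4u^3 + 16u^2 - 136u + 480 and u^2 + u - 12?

u^2 + u - 12

By polynomial division,
  -4u^4 + 4u^3 + 16u^2 - 136u + 480 = (-4u^2 + 8u - 40)(u^2 + u - 12) + (0)
The last nonzero remainder u^2 + u - 12 is already monic.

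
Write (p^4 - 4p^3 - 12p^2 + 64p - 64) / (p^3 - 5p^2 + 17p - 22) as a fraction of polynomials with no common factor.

By polynomial division,
  p^4 - 4p^3 - 12p^2 + 64p - 64 = (p + 1)(p^3 - 5p^2 + 17p - 22) + (-24p^2 + 69p - 42)
  p^3 - 5p^2 + 17p - 22 = (-(1/24)p + 17/192)(-24p^2 + 69p - 42) + ((585/64)p - 585/32)
  -24p^2 + 69p - 42 = (-(512/195)p + 448/195)((585/64)p - 585/32) + (0)
Last nonzero remainder: (585/64)p - 585/32. Dividing through by 585/64 gives the monic gcd p - 2.
Cancel p - 2 from numerator and denominator to get the reduced form.

(p^3 - 2p^2 - 16p + 32)/(p^2 - 3p + 11)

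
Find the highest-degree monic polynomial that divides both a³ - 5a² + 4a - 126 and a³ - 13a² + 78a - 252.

a - 7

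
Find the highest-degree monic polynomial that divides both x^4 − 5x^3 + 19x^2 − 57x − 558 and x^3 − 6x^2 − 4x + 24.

x − 6

Repeated division with remainder:
  x^4 − 5x^3 + 19x^2 − 57x − 558 = (x + 1)(x^3 − 6x^2 − 4x + 24) + (29x^2 − 77x − 582)
  x^3 − 6x^2 − 4x + 24 = ((1/29)x − 97/841)(29x^2 − 77x − 582) + ((6045/841)x − 36270/841)
  29x^2 − 77x − 582 = ((24389/6045)x + 81577/6045)((6045/841)x − 36270/841) + (0)
Last nonzero remainder: (6045/841)x − 36270/841. Dividing through by 6045/841 gives the monic gcd x − 6.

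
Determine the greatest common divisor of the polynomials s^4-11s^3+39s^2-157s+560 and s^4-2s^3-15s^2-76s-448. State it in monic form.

Repeated division with remainder:
  s^4-11s^3+39s^2-157s+560 = (s^4-2s^3-15s^2-76s-448) + (-9s^3+54s^2-81s+1008)
  s^4-2s^3-15s^2-76s-448 = (-(1/9)s-4/9)(-9s^3+54s^2-81s+1008) + (0)
Last nonzero remainder: -9s^3+54s^2-81s+1008. Dividing through by -9 gives the monic gcd s^3-6s^2+9s-112.

s^3-6s^2+9s-112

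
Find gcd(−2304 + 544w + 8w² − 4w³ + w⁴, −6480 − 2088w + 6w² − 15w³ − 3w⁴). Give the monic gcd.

72 − 8w + w²

By polynomial division,
  w⁴ − 4w³ + 8w² + 544w − 2304 = (−1/3)(−3w⁴ − 15w³ + 6w² − 2088w − 6480) + (−9w³ + 10w² − 152w − 4464)
  −3w⁴ − 15w³ + 6w² − 2088w − 6480 = ((1/3)w + 55/27)(−9w³ + 10w² − 152w − 4464) + ((980/27)w² − (7840/27)w + 7840/3)
  −9w³ + 10w² − 152w − 4464 = (−(243/980)w − 837/490)((980/27)w² − (7840/27)w + 7840/3) + (0)
Last nonzero remainder: (980/27)w² − (7840/27)w + 7840/3. Dividing through by 980/27 gives the monic gcd w² − 8w + 72.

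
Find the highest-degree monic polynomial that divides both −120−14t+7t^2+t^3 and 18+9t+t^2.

Apply the Euclidean algorithm:
  t^3+7t^2−14t−120 = (t−2)(t^2+9t+18) + (−14t−84)
  t^2+9t+18 = (−(1/14)t−3/14)(−14t−84) + (0)
Last nonzero remainder: −14t−84. Dividing through by −14 gives the monic gcd t+6.

6+t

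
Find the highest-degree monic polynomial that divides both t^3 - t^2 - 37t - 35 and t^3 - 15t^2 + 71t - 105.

Euclidean algorithm in ℚ[t]:
  t^3 - t^2 - 37t - 35 = (t^3 - 15t^2 + 71t - 105) + (14t^2 - 108t + 70)
  t^3 - 15t^2 + 71t - 105 = ((1/14)t - 51/98)(14t^2 - 108t + 70) + ((480/49)t - 480/7)
  14t^2 - 108t + 70 = ((343/240)t - 49/48)((480/49)t - 480/7) + (0)
Last nonzero remainder: (480/49)t - 480/7. Dividing through by 480/49 gives the monic gcd t - 7.

t - 7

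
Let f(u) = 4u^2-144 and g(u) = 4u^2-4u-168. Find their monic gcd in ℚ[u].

u+6

Repeated division with remainder:
  4u^2-144 = (4u^2-4u-168) + (4u+24)
  4u^2-4u-168 = (u-7)(4u+24) + (0)
Last nonzero remainder: 4u+24. Dividing through by 4 gives the monic gcd u+6.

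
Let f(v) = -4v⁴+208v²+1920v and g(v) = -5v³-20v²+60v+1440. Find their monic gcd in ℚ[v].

Repeated division with remainder:
  -4v⁴+208v²+1920v = ((4/5)v-16/5)(-5v³-20v²+60v+1440) + (96v²+960v+4608)
  -5v³-20v²+60v+1440 = (-(5/96)v+5/16)(96v²+960v+4608) + (0)
Last nonzero remainder: 96v²+960v+4608. Dividing through by 96 gives the monic gcd v²+10v+48.

v²+10v+48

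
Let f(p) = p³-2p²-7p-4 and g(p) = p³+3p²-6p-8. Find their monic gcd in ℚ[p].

p+1

Repeated division with remainder:
  p³-2p²-7p-4 = (p³+3p²-6p-8) + (-5p²-p+4)
  p³+3p²-6p-8 = (-(1/5)p-14/25)(-5p²-p+4) + (-(144/25)p-144/25)
  -5p²-p+4 = ((125/144)p-25/36)(-(144/25)p-144/25) + (0)
Last nonzero remainder: -(144/25)p-144/25. Dividing through by -144/25 gives the monic gcd p+1.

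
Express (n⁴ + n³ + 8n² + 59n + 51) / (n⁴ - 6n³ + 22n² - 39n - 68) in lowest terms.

Repeated division with remainder:
  n⁴ + n³ + 8n² + 59n + 51 = (n⁴ - 6n³ + 22n² - 39n - 68) + (7n³ - 14n² + 98n + 119)
  n⁴ - 6n³ + 22n² - 39n - 68 = ((1/7)n - 4/7)(7n³ - 14n² + 98n + 119) + (0)
Last nonzero remainder: 7n³ - 14n² + 98n + 119. Dividing through by 7 gives the monic gcd n³ - 2n² + 14n + 17.
Cancel n³ - 2n² + 14n + 17 from numerator and denominator to get the reduced form.

(n + 3)/(n - 4)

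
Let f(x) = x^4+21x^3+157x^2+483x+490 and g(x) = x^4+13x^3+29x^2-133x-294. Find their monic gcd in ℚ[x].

x^3+16x^2+77x+98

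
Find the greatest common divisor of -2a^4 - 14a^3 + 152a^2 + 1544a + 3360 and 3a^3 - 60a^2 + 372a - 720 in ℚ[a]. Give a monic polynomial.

a - 10

Euclidean algorithm in ℚ[a]:
  -2a^4 - 14a^3 + 152a^2 + 1544a + 3360 = (-(2/3)a - 18)(3a^3 - 60a^2 + 372a - 720) + (-680a^2 + 7760a - 9600)
  3a^3 - 60a^2 + 372a - 720 = (-(3/680)a + 219/5780)(-680a^2 + 7760a - 9600) + ((10296/289)a - 102960/289)
  -680a^2 + 7760a - 9600 = (-(24565/1287)a + 11560/429)((10296/289)a - 102960/289) + (0)
Last nonzero remainder: (10296/289)a - 102960/289. Dividing through by 10296/289 gives the monic gcd a - 10.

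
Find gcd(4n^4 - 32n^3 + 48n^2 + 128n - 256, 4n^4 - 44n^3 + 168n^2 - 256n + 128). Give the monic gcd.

n^3 - 10n^2 + 32n - 32

Apply the Euclidean algorithm:
  4n^4 - 32n^3 + 48n^2 + 128n - 256 = (4n^4 - 44n^3 + 168n^2 - 256n + 128) + (12n^3 - 120n^2 + 384n - 384)
  4n^4 - 44n^3 + 168n^2 - 256n + 128 = ((1/3)n - 1/3)(12n^3 - 120n^2 + 384n - 384) + (0)
Last nonzero remainder: 12n^3 - 120n^2 + 384n - 384. Dividing through by 12 gives the monic gcd n^3 - 10n^2 + 32n - 32.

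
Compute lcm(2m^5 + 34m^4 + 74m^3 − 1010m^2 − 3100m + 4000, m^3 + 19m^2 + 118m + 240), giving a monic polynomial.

m^6 + 23m^5 + 139m^4 − 283m^3 − 4580m^2 − 7300m + 12000

Repeated division with remainder:
  2m^5 + 34m^4 + 74m^3 − 1010m^2 − 3100m + 4000 = (2m^2 − 4m − 86)(m^3 + 19m^2 + 118m + 240) + (616m^2 + 8008m + 24640)
  m^3 + 19m^2 + 118m + 240 = ((1/616)m + 3/308)(616m^2 + 8008m + 24640) + (0)
Last nonzero remainder: 616m^2 + 8008m + 24640. Dividing through by 616 gives the monic gcd m^2 + 13m + 40.
Then lcm(f, g) = f·g / gcd(f, g); expanding and making the result monic gives the answer.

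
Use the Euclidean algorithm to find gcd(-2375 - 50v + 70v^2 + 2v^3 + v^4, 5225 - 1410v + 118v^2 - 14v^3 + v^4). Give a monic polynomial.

Euclidean algorithm in ℚ[v]:
  v^4 + 2v^3 + 70v^2 - 50v - 2375 = (v^4 - 14v^3 + 118v^2 - 1410v + 5225) + (16v^3 - 48v^2 + 1360v - 7600)
  v^4 - 14v^3 + 118v^2 - 1410v + 5225 = ((1/16)v - 11/16)(16v^3 - 48v^2 + 1360v - 7600) + (0)
Last nonzero remainder: 16v^3 - 48v^2 + 1360v - 7600. Dividing through by 16 gives the monic gcd v^3 - 3v^2 + 85v - 475.

-475 + 85v - 3v^2 + v^3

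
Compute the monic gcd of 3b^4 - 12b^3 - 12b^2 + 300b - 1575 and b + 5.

b + 5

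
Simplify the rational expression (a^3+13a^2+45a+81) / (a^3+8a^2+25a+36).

(a+9)/(a+4)

Repeated division with remainder:
  a^3+13a^2+45a+81 = (a^3+8a^2+25a+36) + (5a^2+20a+45)
  a^3+8a^2+25a+36 = ((1/5)a+4/5)(5a^2+20a+45) + (0)
Last nonzero remainder: 5a^2+20a+45. Dividing through by 5 gives the monic gcd a^2+4a+9.
Cancel a^2+4a+9 from numerator and denominator to get the reduced form.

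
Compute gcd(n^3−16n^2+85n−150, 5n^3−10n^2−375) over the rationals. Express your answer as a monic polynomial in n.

Apply the Euclidean algorithm:
  n^3−16n^2+85n−150 = (1/5)(5n^3−10n^2−375) + (−14n^2+85n−75)
  5n^3−10n^2−375 = (−(5/14)n−285/196)(−14n^2+85n−75) + ((18975/196)n−94875/196)
  −14n^2+85n−75 = (−(2744/18975)n+196/1265)((18975/196)n−94875/196) + (0)
Last nonzero remainder: (18975/196)n−94875/196. Dividing through by 18975/196 gives the monic gcd n−5.

n−5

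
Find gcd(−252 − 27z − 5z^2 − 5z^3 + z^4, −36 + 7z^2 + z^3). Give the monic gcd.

3 + z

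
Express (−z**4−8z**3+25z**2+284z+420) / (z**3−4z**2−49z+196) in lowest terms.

Euclidean algorithm in ℚ[z]:
  −z**4−8z**3+25z**2+284z+420 = (−z−12)(z**3−4z**2−49z+196) + (−72z**2−108z+2772)
  z**3−4z**2−49z+196 = (−(1/72)z+11/144)(−72z**2−108z+2772) + (−(9/4)z−63/4)
  −72z**2−108z+2772 = (32z−176)(−(9/4)z−63/4) + (0)
Last nonzero remainder: −(9/4)z−63/4. Dividing through by −9/4 gives the monic gcd z+7.
Cancel z+7 from numerator and denominator to get the reduced form.

(−z**3−z**2+32z+60)/(z**2−11z+28)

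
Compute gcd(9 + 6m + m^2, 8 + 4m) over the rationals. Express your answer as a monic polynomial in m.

Repeated division with remainder:
  m^2 + 6m + 9 = ((1/4)m + 1)(4m + 8) + (1)
  4m + 8 = (4m + 8)(1) + (0)
The last nonzero remainder is the constant 1, so the polynomials are coprime and gcd = 1.

1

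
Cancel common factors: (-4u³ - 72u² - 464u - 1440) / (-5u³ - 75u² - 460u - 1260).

(4u + 40)/(5u + 35)

Apply the Euclidean algorithm:
  -4u³ - 72u² - 464u - 1440 = (4/5)(-5u³ - 75u² - 460u - 1260) + (-12u² - 96u - 432)
  -5u³ - 75u² - 460u - 1260 = ((5/12)u + 35/12)(-12u² - 96u - 432) + (0)
Last nonzero remainder: -12u² - 96u - 432. Dividing through by -12 gives the monic gcd u² + 8u + 36.
Cancel u² + 8u + 36 from numerator and denominator to get the reduced form.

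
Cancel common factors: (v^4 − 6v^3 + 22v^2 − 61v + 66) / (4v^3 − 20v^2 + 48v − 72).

(v^3 − 3v^2 + 13v − 22)/(4v^2 − 8v + 24)

Euclidean algorithm in ℚ[v]:
  v^4 − 6v^3 + 22v^2 − 61v + 66 = ((1/4)v − 1/4)(4v^3 − 20v^2 + 48v − 72) + (5v^2 − 31v + 48)
  4v^3 − 20v^2 + 48v − 72 = ((4/5)v + 24/25)(5v^2 − 31v + 48) + ((984/25)v − 2952/25)
  5v^2 − 31v + 48 = ((125/984)v − 50/123)((984/25)v − 2952/25) + (0)
Last nonzero remainder: (984/25)v − 2952/25. Dividing through by 984/25 gives the monic gcd v − 3.
Cancel v − 3 from numerator and denominator to get the reduced form.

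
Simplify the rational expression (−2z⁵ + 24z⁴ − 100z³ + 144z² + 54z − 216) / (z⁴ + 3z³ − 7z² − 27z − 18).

(−2z³ + 20z² − 66z + 72)/(z² + 5z + 6)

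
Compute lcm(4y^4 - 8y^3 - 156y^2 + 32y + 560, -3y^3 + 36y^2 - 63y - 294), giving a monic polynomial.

Euclidean algorithm in ℚ[y]:
  4y^4 - 8y^3 - 156y^2 + 32y + 560 = (-(4/3)y - 40/3)(-3y^3 + 36y^2 - 63y - 294) + (240y^2 - 1200y - 3360)
  -3y^3 + 36y^2 - 63y - 294 = (-(1/80)y + 7/80)(240y^2 - 1200y - 3360) + (0)
Last nonzero remainder: 240y^2 - 1200y - 3360. Dividing through by 240 gives the monic gcd y^2 - 5y - 14.
Then lcm(f, g) = f·g / gcd(f, g); expanding and making the result monic gives the answer.

y^5 - 9y^4 - 25y^3 + 281y^2 + 84y - 980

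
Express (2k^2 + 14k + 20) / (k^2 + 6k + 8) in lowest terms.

By polynomial division,
  2k^2 + 14k + 20 = (2)(k^2 + 6k + 8) + (2k + 4)
  k^2 + 6k + 8 = ((1/2)k + 2)(2k + 4) + (0)
Last nonzero remainder: 2k + 4. Dividing through by 2 gives the monic gcd k + 2.
Cancel k + 2 from numerator and denominator to get the reduced form.

(2k + 10)/(k + 4)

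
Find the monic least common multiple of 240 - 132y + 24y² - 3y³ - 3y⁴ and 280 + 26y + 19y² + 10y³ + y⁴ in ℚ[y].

Repeated division with remainder:
  -3y⁴ - 3y³ + 24y² - 132y + 240 = (-3)(y⁴ + 10y³ + 19y² + 26y + 280) + (27y³ + 81y² - 54y + 1080)
  y⁴ + 10y³ + 19y² + 26y + 280 = ((1/27)y + 7/27)(27y³ + 81y² - 54y + 1080) + (0)
Last nonzero remainder: 27y³ + 81y² - 54y + 1080. Dividing through by 27 gives the monic gcd y³ + 3y² - 2y + 40.
Then lcm(f, g) = f·g / gcd(f, g); expanding and making the result monic gives the answer.

-560 + 228y - 12y² - y³ + 8y⁴ + y⁵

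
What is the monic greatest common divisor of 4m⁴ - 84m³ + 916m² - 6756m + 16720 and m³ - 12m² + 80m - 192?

m - 4

Euclidean algorithm in ℚ[m]:
  4m⁴ - 84m³ + 916m² - 6756m + 16720 = (4m - 36)(m³ - 12m² + 80m - 192) + (164m² - 3108m + 9808)
  m³ - 12m² + 80m - 192 = ((1/164)m + 285/6724)(164m² - 3108m + 9808) + ((255393/1681)m - 1021572/1681)
  164m² - 3108m + 9808 = ((275684/255393)m - 4121812/255393)((255393/1681)m - 1021572/1681) + (0)
Last nonzero remainder: (255393/1681)m - 1021572/1681. Dividing through by 255393/1681 gives the monic gcd m - 4.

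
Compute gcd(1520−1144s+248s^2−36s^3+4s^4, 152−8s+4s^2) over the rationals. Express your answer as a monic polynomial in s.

Euclidean algorithm in ℚ[s]:
  4s^4−36s^3+248s^2−1144s+1520 = (s^2−7s+10)(4s^2−8s+152) + (0)
Last nonzero remainder: 4s^2−8s+152. Dividing through by 4 gives the monic gcd s^2−2s+38.

38−2s+s^2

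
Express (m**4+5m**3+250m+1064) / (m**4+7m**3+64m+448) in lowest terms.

Euclidean algorithm in ℚ[m]:
  m**4+5m**3+250m+1064 = (m**4+7m**3+64m+448) + (−2m**3+186m+616)
  m**4+7m**3+64m+448 = (−(1/2)m−7/2)(−2m**3+186m+616) + (93m**2+1023m+2604)
  −2m**3+186m+616 = (−(2/93)m+22/93)(93m**2+1023m+2604) + (0)
Last nonzero remainder: 93m**2+1023m+2604. Dividing through by 93 gives the monic gcd m**2+11m+28.
Cancel m**2+11m+28 from numerator and denominator to get the reduced form.

(m**2−6m+38)/(m**2−4m+16)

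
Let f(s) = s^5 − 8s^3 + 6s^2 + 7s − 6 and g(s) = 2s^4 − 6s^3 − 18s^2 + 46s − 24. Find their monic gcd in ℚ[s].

By polynomial division,
  s^5 − 8s^3 + 6s^2 + 7s − 6 = ((1/2)s + 3/2)(2s^4 − 6s^3 − 18s^2 + 46s − 24) + (10s^3 + 10s^2 − 50s + 30)
  2s^4 − 6s^3 − 18s^2 + 46s − 24 = ((1/5)s − 4/5)(10s^3 + 10s^2 − 50s + 30) + (0)
Last nonzero remainder: 10s^3 + 10s^2 − 50s + 30. Dividing through by 10 gives the monic gcd s^3 + s^2 − 5s + 3.

s^3 + s^2 − 5s + 3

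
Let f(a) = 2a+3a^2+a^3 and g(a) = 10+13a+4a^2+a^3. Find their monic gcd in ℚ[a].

1+a

Euclidean algorithm in ℚ[a]:
  a^3+3a^2+2a = (a^3+4a^2+13a+10) + (−a^2−11a−10)
  a^3+4a^2+13a+10 = (−a+7)(−a^2−11a−10) + (80a+80)
  −a^2−11a−10 = (−(1/80)a−1/8)(80a+80) + (0)
Last nonzero remainder: 80a+80. Dividing through by 80 gives the monic gcd a+1.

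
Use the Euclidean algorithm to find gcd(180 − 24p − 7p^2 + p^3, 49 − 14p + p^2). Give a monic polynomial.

1

Apply the Euclidean algorithm:
  p^3 − 7p^2 − 24p + 180 = (p + 7)(p^2 − 14p + 49) + (25p − 163)
  p^2 − 14p + 49 = ((1/25)p − 187/625)(25p − 163) + (144/625)
  25p − 163 = ((15625/144)p − 101875/144)(144/625) + (0)
The last nonzero remainder is the constant 144/625, so the polynomials are coprime and gcd = 1.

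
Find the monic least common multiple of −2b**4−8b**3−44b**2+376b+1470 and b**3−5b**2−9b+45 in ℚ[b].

b**5+b**4+10b**3−254b**2−171b+2205

Repeated division with remainder:
  −2b**4−8b**3−44b**2+376b+1470 = (−2b−18)(b**3−5b**2−9b+45) + (−152b**2+304b+2280)
  b**3−5b**2−9b+45 = (−(1/152)b+3/152)(−152b**2+304b+2280) + (0)
Last nonzero remainder: −152b**2+304b+2280. Dividing through by −152 gives the monic gcd b**2−2b−15.
Then lcm(f, g) = f·g / gcd(f, g); expanding and making the result monic gives the answer.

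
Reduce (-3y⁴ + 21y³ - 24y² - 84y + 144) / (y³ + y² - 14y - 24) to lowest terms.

(-3y² + 15y - 18)/(y + 3)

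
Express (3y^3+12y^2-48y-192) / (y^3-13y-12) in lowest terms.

By polynomial division,
  3y^3+12y^2-48y-192 = (3)(y^3-13y-12) + (12y^2-9y-156)
  y^3-13y-12 = ((1/12)y+1/16)(12y^2-9y-156) + ((9/16)y-9/4)
  12y^2-9y-156 = ((64/3)y+208/3)((9/16)y-9/4) + (0)
Last nonzero remainder: (9/16)y-9/4. Dividing through by 9/16 gives the monic gcd y-4.
Cancel y-4 from numerator and denominator to get the reduced form.

(3y^2+24y+48)/(y^2+4y+3)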